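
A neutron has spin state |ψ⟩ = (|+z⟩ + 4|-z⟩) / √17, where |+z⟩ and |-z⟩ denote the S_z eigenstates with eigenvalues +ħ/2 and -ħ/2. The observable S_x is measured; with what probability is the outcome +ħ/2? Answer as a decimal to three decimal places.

0.735

|+x⟩ = (|+z⟩ + |-z⟩)/√2, so ⟨+x|ψ⟩ = (5) / (√2·√17).
P = |5|² / 34 = 25/34.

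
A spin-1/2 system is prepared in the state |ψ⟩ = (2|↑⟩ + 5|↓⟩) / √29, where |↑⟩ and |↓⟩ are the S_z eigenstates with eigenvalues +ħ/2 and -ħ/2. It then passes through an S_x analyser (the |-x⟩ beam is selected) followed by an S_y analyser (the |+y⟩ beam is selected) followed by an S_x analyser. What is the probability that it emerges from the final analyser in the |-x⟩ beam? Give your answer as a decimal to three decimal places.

0.039

First analyser (S_x): P(|-x⟩) = |⟨-x|ψ⟩|² = 9/58.
After stage 1 the state is |-x⟩; P(|+y⟩) = |⟨+y|-x⟩|² = 1/2.
After stage 2 the state is |+y⟩; P(|-x⟩) = |⟨-x|+y⟩|² = 1/2.
Joint probability = 9/58 × 1/2 × 1/2 = 0.039.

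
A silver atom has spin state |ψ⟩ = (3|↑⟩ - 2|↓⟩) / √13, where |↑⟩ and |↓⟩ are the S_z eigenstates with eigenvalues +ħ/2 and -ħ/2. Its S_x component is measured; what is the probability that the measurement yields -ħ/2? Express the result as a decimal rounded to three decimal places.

0.962

|-x⟩ = (|↑⟩ - |↓⟩)/√2, so ⟨-x|ψ⟩ = (5) / (√2·√13).
P = |5|² / 26 = 25/26.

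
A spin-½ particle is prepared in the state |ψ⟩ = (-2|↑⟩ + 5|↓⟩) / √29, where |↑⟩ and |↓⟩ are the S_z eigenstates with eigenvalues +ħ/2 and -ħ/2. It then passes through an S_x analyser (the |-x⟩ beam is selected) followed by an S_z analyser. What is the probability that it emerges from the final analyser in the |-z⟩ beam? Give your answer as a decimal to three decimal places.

0.422

First analyser (S_x): P(|-x⟩) = |⟨-x|ψ⟩|² = 49/58.
After stage 1 the state is |-x⟩; P(|-z⟩) = |⟨-z|-x⟩|² = 1/2.
Joint probability = 49/58 × 1/2 = 0.422.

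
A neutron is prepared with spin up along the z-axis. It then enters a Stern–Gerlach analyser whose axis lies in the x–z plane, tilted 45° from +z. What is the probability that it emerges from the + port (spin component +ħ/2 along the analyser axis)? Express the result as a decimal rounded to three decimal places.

For spin-½, the probability of finding spin-up along an axis at angle θ to the initial spin direction is cos²(θ/2); spin-down is sin²(θ/2).
θ = 45°, so P = cos²(22.5°) ≈ 0.854.

0.854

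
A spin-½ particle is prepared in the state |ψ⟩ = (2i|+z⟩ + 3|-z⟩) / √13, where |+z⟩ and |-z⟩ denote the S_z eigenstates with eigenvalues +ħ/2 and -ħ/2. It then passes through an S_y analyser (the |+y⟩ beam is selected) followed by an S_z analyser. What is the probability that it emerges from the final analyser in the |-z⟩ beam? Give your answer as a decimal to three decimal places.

First analyser (S_y): P(|+y⟩) = |⟨+y|ψ⟩|² = 1/26.
After stage 1 the state is |+y⟩; P(|-z⟩) = |⟨-z|+y⟩|² = 1/2.
Joint probability = 1/26 × 1/2 = 0.019.

0.019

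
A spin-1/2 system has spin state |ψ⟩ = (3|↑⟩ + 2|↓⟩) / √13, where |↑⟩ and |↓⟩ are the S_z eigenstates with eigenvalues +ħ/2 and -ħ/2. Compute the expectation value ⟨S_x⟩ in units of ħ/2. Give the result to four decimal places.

⟨σ_x⟩ = 2 Re(a* b)/(|a|²+|b|²) with a = 3, b = 2.
a* b = 6, so ⟨σ_x⟩ = 12/13.
⟨S_x⟩ = (ħ/2)·⟨σ_x⟩.

0.9231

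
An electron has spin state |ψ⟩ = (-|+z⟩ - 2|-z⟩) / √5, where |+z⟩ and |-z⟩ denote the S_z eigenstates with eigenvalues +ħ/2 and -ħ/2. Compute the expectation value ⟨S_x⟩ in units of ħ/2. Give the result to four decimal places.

⟨σ_x⟩ = 2 Re(a* b)/(|a|²+|b|²) with a = -1, b = -2.
a* b = 2, so ⟨σ_x⟩ = 4/5.
⟨S_x⟩ = (ħ/2)·⟨σ_x⟩.

0.8000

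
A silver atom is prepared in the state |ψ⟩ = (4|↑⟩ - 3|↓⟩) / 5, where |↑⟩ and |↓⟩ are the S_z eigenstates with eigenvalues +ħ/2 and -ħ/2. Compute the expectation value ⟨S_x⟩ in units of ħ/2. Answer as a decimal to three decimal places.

⟨σ_x⟩ = 2 Re(a* b)/(|a|²+|b|²) with a = 4, b = -3.
a* b = -12, so ⟨σ_x⟩ = -24/25.
⟨S_x⟩ = (ħ/2)·⟨σ_x⟩.

-0.960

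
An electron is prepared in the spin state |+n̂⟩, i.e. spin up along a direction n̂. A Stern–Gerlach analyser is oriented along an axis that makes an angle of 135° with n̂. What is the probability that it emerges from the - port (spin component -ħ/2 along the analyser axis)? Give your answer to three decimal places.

0.854

For spin-½, the probability of finding spin-up along an axis at angle θ to the initial spin direction is cos²(θ/2); spin-down is sin²(θ/2).
θ = 135°, so P = sin²(67.5°) ≈ 0.854.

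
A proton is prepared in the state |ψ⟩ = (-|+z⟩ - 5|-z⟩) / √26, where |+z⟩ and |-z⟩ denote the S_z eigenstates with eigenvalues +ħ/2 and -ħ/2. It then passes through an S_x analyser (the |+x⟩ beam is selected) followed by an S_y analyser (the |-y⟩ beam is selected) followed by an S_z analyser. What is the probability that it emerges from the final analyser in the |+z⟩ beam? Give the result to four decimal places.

First analyser (S_x): P(|+x⟩) = |⟨+x|ψ⟩|² = 36/52.
After stage 1 the state is |+x⟩; P(|-y⟩) = |⟨-y|+x⟩|² = 1/2.
After stage 2 the state is |-y⟩; P(|+z⟩) = |⟨+z|-y⟩|² = 1/2.
Joint probability = 36/52 × 1/2 × 1/2 = 0.1731.

0.1731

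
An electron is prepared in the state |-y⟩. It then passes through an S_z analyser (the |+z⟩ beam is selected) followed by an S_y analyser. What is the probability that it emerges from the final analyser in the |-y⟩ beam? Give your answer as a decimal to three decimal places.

0.250

First analyser (S_z): from |-y⟩, P(|+z⟩) = 1/2.
After stage 1 the state is |+z⟩; P(|-y⟩) = |⟨-y|+z⟩|² = 1/2.
Joint probability = 1/2 × 1/2 = 0.250.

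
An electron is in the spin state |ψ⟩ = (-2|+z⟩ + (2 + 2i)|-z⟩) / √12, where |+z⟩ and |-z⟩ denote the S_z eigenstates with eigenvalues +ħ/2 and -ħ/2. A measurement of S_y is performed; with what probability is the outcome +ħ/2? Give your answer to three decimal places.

|+y⟩ = (|+z⟩ + i|-z⟩)/√2, so ⟨+y|ψ⟩ = (-2i) / (√2·√12).
P = |-2i|² / 24 = 4/24.

0.167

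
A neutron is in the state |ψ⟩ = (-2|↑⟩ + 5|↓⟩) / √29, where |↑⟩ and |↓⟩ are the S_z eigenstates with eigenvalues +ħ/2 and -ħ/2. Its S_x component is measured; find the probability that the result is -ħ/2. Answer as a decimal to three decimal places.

0.845

|-x⟩ = (|↑⟩ - |↓⟩)/√2, so ⟨-x|ψ⟩ = (-7) / (√2·√29).
P = |-7|² / 58 = 49/58.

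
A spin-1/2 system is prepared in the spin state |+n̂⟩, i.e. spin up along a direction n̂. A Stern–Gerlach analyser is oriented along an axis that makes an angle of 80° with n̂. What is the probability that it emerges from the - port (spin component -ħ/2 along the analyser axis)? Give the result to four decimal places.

For spin-½, the probability of finding spin-up along an axis at angle θ to the initial spin direction is cos²(θ/2); spin-down is sin²(θ/2).
θ = 80°, so P = sin²(40°) ≈ 0.4132.

0.4132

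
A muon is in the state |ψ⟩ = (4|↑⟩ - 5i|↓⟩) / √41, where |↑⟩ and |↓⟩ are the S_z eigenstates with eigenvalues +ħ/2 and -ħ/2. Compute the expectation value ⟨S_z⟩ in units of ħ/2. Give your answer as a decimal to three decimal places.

-0.220

⟨σ_z⟩ = |a|² - |b|² divided by |a|²+|b|², with a, b the |↑⟩, |↓⟩ amplitudes.
= (16 - 25)/41 = -9/41.
⟨S_z⟩ = (ħ/2)·⟨σ_z⟩.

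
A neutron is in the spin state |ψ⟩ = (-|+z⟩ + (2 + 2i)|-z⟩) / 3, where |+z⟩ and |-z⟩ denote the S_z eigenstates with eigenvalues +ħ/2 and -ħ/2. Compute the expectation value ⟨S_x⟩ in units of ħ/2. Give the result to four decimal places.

-0.4444

⟨σ_x⟩ = 2 Re(a* b)/(|a|²+|b|²) with a = -1, b = (2 + 2i).
a* b = (-2 - 2i), so ⟨σ_x⟩ = -4/9.
⟨S_x⟩ = (ħ/2)·⟨σ_x⟩.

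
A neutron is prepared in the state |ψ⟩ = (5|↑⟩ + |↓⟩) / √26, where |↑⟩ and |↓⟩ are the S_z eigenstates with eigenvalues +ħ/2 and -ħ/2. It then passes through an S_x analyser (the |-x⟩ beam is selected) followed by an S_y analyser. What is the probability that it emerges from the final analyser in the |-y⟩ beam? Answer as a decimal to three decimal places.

First analyser (S_x): P(|-x⟩) = |⟨-x|ψ⟩|² = 16/52.
After stage 1 the state is |-x⟩; P(|-y⟩) = |⟨-y|-x⟩|² = 1/2.
Joint probability = 16/52 × 1/2 = 0.154.

0.154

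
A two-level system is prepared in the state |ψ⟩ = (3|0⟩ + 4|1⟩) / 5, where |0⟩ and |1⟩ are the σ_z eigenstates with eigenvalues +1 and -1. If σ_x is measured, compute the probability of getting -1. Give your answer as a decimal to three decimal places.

|-x⟩ = (|0⟩ - |1⟩)/√2, so ⟨-x|ψ⟩ = (-1) / (√2·5).
P = |-1|² / 50 = 1/50.

0.020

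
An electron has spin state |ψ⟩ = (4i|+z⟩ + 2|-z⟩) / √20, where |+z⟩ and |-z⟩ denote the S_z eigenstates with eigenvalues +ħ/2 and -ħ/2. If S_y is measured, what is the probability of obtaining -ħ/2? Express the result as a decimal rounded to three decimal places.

0.900

|-y⟩ = (|+z⟩ - i|-z⟩)/√2, so ⟨-y|ψ⟩ = (6i) / (√2·√20).
P = |6i|² / 40 = 36/40.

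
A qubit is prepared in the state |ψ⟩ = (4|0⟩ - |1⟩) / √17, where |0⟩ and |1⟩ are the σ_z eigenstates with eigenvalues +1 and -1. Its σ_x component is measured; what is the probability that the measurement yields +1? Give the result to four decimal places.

|+x⟩ = (|0⟩ + |1⟩)/√2, so ⟨+x|ψ⟩ = (3) / (√2·√17).
P = |3|² / 34 = 9/34.

0.2647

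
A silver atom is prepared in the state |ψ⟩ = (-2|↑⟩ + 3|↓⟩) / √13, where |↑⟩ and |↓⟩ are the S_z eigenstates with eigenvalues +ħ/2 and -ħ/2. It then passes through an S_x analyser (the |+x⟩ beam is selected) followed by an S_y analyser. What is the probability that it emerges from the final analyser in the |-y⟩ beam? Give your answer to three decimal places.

0.019

First analyser (S_x): P(|+x⟩) = |⟨+x|ψ⟩|² = 1/26.
After stage 1 the state is |+x⟩; P(|-y⟩) = |⟨-y|+x⟩|² = 1/2.
Joint probability = 1/26 × 1/2 = 0.019.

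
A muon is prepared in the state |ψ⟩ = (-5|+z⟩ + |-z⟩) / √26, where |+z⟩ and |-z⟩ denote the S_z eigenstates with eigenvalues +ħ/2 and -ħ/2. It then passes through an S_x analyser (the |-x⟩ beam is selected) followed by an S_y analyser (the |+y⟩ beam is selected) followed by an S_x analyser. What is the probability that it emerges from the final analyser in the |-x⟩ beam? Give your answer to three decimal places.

0.173

First analyser (S_x): P(|-x⟩) = |⟨-x|ψ⟩|² = 36/52.
After stage 1 the state is |-x⟩; P(|+y⟩) = |⟨+y|-x⟩|² = 1/2.
After stage 2 the state is |+y⟩; P(|-x⟩) = |⟨-x|+y⟩|² = 1/2.
Joint probability = 36/52 × 1/2 × 1/2 = 0.173.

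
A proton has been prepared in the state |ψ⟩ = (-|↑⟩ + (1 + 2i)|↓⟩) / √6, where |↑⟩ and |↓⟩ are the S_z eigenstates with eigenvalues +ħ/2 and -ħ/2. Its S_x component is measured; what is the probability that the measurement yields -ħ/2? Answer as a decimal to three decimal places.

0.667

|-x⟩ = (|↑⟩ - |↓⟩)/√2, so ⟨-x|ψ⟩ = (-2 - 2i) / (√2·√6).
P = |-2 - 2i|² / 12 = 8/12.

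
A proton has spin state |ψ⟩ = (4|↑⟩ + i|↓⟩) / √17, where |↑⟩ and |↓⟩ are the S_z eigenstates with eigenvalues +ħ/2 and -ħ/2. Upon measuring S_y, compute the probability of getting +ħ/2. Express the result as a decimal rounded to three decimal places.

|+y⟩ = (|↑⟩ + i|↓⟩)/√2, so ⟨+y|ψ⟩ = (5) / (√2·√17).
P = |5|² / 34 = 25/34.

0.735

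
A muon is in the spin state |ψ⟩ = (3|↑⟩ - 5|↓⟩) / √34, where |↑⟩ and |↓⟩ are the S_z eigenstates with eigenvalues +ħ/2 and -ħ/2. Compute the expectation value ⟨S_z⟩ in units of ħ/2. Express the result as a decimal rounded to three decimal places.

⟨σ_z⟩ = |a|² - |b|² divided by |a|²+|b|², with a, b the |↑⟩, |↓⟩ amplitudes.
= (9 - 25)/34 = -16/34.
⟨S_z⟩ = (ħ/2)·⟨σ_z⟩.

-0.471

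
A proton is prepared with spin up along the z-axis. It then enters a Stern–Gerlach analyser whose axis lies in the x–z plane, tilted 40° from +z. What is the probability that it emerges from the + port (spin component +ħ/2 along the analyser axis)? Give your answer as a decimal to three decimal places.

For spin-½, the probability of finding spin-up along an axis at angle θ to the initial spin direction is cos²(θ/2); spin-down is sin²(θ/2).
θ = 40°, so P = cos²(20°) ≈ 0.883.

0.883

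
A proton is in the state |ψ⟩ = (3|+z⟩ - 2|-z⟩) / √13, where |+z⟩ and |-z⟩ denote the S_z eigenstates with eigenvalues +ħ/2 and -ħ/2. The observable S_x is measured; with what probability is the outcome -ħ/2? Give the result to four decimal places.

0.9615

|-x⟩ = (|+z⟩ - |-z⟩)/√2, so ⟨-x|ψ⟩ = (5) / (√2·√13).
P = |5|² / 26 = 25/26.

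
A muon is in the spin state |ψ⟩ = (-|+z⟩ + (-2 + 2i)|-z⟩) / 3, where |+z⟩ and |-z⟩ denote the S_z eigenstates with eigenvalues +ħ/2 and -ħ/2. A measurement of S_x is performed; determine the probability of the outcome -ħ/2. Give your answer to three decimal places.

0.278

|-x⟩ = (|+z⟩ - |-z⟩)/√2, so ⟨-x|ψ⟩ = (1 - 2i) / (√2·3).
P = |1 - 2i|² / 18 = 5/18.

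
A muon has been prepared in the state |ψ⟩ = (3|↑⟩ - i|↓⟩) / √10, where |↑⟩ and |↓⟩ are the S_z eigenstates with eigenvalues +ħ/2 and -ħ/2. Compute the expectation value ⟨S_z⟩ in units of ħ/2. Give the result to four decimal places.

0.8000

⟨σ_z⟩ = |a|² - |b|² divided by |a|²+|b|², with a, b the |↑⟩, |↓⟩ amplitudes.
= (9 - 1)/10 = 8/10.
⟨S_z⟩ = (ħ/2)·⟨σ_z⟩.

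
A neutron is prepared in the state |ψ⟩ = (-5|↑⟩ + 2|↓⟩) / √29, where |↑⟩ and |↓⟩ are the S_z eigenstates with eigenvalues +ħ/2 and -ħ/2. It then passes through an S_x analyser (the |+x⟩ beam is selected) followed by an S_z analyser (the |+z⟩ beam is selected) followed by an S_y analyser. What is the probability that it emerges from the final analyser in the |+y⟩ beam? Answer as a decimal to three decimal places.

0.039

First analyser (S_x): P(|+x⟩) = |⟨+x|ψ⟩|² = 9/58.
After stage 1 the state is |+x⟩; P(|+z⟩) = |⟨+z|+x⟩|² = 1/2.
After stage 2 the state is |+z⟩; P(|+y⟩) = |⟨+y|+z⟩|² = 1/2.
Joint probability = 9/58 × 1/2 × 1/2 = 0.039.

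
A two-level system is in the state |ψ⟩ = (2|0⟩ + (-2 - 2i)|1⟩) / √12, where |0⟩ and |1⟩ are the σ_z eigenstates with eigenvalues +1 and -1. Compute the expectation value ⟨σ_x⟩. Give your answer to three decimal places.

⟨σ_x⟩ = 2 Re(a* b)/(|a|²+|b|²) with a = 2, b = (-2 - 2i).
a* b = (-4 - 4i), so ⟨σ_x⟩ = -8/12.

-0.667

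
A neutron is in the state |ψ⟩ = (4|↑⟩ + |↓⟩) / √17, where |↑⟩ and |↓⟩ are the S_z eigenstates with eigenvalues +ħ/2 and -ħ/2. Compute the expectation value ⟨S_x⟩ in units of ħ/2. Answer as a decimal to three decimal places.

⟨σ_x⟩ = 2 Re(a* b)/(|a|²+|b|²) with a = 4, b = 1.
a* b = 4, so ⟨σ_x⟩ = 8/17.
⟨S_x⟩ = (ħ/2)·⟨σ_x⟩.

0.471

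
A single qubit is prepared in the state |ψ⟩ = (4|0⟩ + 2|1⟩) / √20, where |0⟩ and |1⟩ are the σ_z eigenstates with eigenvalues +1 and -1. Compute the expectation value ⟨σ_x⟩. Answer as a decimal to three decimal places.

0.800

⟨σ_x⟩ = 2 Re(a* b)/(|a|²+|b|²) with a = 4, b = 2.
a* b = 8, so ⟨σ_x⟩ = 16/20.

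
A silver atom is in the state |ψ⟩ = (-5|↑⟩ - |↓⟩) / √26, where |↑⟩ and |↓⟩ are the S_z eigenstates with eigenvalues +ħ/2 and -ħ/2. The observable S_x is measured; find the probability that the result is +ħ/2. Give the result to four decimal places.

|+x⟩ = (|↑⟩ + |↓⟩)/√2, so ⟨+x|ψ⟩ = (-6) / (√2·√26).
P = |-6|² / 52 = 36/52.

0.6923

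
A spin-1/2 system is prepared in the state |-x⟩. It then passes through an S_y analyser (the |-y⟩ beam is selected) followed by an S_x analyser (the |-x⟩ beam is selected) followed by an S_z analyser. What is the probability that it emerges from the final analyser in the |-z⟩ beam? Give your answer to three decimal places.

First analyser (S_y): from |-x⟩, P(|-y⟩) = 1/2.
After stage 1 the state is |-y⟩; P(|-x⟩) = |⟨-x|-y⟩|² = 1/2.
After stage 2 the state is |-x⟩; P(|-z⟩) = |⟨-z|-x⟩|² = 1/2.
Joint probability = 1/2 × 1/2 × 1/2 = 0.125.

0.125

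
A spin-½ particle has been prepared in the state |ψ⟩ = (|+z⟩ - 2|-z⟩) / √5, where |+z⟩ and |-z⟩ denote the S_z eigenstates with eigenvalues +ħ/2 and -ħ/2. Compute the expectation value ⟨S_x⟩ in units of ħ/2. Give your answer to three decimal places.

-0.800

⟨σ_x⟩ = 2 Re(a* b)/(|a|²+|b|²) with a = 1, b = -2.
a* b = -2, so ⟨σ_x⟩ = -4/5.
⟨S_x⟩ = (ħ/2)·⟨σ_x⟩.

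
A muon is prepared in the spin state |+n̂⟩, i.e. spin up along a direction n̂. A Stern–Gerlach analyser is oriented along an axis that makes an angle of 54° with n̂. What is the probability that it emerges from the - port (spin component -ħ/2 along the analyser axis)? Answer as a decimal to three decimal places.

For spin-½, the probability of finding spin-up along an axis at angle θ to the initial spin direction is cos²(θ/2); spin-down is sin²(θ/2).
θ = 54°, so P = sin²(27°) ≈ 0.206.

0.206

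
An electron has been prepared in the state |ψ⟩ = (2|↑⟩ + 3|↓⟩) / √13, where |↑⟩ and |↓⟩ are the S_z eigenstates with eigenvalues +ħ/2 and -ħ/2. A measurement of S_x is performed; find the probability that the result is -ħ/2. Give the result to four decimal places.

0.0385

|-x⟩ = (|↑⟩ - |↓⟩)/√2, so ⟨-x|ψ⟩ = (-1) / (√2·√13).
P = |-1|² / 26 = 1/26.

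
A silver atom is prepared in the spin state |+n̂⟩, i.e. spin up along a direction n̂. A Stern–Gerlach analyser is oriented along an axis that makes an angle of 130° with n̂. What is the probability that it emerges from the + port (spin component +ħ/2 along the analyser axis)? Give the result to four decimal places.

For spin-½, the probability of finding spin-up along an axis at angle θ to the initial spin direction is cos²(θ/2); spin-down is sin²(θ/2).
θ = 130°, so P = cos²(65°) ≈ 0.1786.

0.1786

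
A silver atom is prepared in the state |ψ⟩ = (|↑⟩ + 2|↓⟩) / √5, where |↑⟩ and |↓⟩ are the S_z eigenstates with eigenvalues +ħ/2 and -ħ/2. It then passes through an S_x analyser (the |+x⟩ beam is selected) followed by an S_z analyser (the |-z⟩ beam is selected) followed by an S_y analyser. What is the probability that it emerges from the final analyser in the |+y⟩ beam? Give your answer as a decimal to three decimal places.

First analyser (S_x): P(|+x⟩) = |⟨+x|ψ⟩|² = 9/10.
After stage 1 the state is |+x⟩; P(|-z⟩) = |⟨-z|+x⟩|² = 1/2.
After stage 2 the state is |-z⟩; P(|+y⟩) = |⟨+y|-z⟩|² = 1/2.
Joint probability = 9/10 × 1/2 × 1/2 = 0.225.

0.225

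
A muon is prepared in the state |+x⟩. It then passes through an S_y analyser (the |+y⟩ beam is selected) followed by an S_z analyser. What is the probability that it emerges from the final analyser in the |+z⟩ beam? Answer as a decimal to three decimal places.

First analyser (S_y): from |+x⟩, P(|+y⟩) = 1/2.
After stage 1 the state is |+y⟩; P(|+z⟩) = |⟨+z|+y⟩|² = 1/2.
Joint probability = 1/2 × 1/2 = 0.250.

0.250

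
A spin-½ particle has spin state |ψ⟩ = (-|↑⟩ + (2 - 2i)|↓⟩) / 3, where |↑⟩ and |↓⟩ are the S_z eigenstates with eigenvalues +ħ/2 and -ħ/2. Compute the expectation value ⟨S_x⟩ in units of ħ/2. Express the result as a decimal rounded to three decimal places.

-0.444

⟨σ_x⟩ = 2 Re(a* b)/(|a|²+|b|²) with a = -1, b = (2 - 2i).
a* b = (-2 + 2i), so ⟨σ_x⟩ = -4/9.
⟨S_x⟩ = (ħ/2)·⟨σ_x⟩.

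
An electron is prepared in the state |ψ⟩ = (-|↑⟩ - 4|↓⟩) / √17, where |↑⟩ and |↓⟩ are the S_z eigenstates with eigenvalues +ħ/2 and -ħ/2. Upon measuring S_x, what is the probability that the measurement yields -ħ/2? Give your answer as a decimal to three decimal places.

0.265

|-x⟩ = (|↑⟩ - |↓⟩)/√2, so ⟨-x|ψ⟩ = (3) / (√2·√17).
P = |3|² / 34 = 9/34.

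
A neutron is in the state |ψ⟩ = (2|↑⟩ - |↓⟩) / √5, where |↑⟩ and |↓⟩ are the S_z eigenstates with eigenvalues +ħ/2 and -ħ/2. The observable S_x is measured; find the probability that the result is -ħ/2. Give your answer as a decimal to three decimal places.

|-x⟩ = (|↑⟩ - |↓⟩)/√2, so ⟨-x|ψ⟩ = (3) / (√2·√5).
P = |3|² / 10 = 9/10.

0.900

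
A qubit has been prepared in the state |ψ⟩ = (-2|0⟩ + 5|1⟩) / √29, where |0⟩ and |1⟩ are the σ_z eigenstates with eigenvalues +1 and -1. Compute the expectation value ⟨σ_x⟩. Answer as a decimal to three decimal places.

⟨σ_x⟩ = 2 Re(a* b)/(|a|²+|b|²) with a = -2, b = 5.
a* b = -10, so ⟨σ_x⟩ = -20/29.

-0.690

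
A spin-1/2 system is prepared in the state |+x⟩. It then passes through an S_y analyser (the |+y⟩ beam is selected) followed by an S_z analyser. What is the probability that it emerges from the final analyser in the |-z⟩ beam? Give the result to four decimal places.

0.2500

First analyser (S_y): from |+x⟩, P(|+y⟩) = 1/2.
After stage 1 the state is |+y⟩; P(|-z⟩) = |⟨-z|+y⟩|² = 1/2.
Joint probability = 1/2 × 1/2 = 0.2500.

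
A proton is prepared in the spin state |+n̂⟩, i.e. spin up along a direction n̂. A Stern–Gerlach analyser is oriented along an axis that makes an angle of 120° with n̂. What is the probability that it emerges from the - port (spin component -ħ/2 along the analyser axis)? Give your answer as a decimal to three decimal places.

For spin-½, the probability of finding spin-up along an axis at angle θ to the initial spin direction is cos²(θ/2); spin-down is sin²(θ/2).
θ = 120°, so P = sin²(60°) ≈ 0.750.

0.750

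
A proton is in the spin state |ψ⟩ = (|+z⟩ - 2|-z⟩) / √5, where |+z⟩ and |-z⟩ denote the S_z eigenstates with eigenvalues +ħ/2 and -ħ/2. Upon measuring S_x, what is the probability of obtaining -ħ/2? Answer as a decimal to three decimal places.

0.900

|-x⟩ = (|+z⟩ - |-z⟩)/√2, so ⟨-x|ψ⟩ = (3) / (√2·√5).
P = |3|² / 10 = 9/10.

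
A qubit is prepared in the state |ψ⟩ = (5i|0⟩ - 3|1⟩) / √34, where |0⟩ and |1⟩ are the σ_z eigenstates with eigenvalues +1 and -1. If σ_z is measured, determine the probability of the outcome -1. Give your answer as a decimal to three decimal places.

The -1 outcome corresponds to |1⟩. Its amplitude in |ψ⟩ is -3/√34.
P = |-3|² / 34 = 9/34.

0.265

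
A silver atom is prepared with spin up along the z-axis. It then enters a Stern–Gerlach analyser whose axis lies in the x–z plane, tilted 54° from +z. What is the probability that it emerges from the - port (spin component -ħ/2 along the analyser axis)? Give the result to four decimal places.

For spin-½, the probability of finding spin-up along an axis at angle θ to the initial spin direction is cos²(θ/2); spin-down is sin²(θ/2).
θ = 54°, so P = sin²(27°) ≈ 0.2061.

0.2061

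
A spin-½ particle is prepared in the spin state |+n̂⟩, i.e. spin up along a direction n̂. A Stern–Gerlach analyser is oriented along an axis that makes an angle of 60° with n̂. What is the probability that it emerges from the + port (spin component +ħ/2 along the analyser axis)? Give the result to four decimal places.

For spin-½, the probability of finding spin-up along an axis at angle θ to the initial spin direction is cos²(θ/2); spin-down is sin²(θ/2).
θ = 60°, so P = cos²(30°) ≈ 0.7500.

0.7500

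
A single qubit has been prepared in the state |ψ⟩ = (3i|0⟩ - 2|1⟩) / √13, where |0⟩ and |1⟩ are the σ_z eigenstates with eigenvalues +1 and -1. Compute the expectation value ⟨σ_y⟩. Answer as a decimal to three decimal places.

0.923

⟨σ_y⟩ = 2 Im(a* b)/(|a|²+|b|²) with a = 3i, b = -2.
a* b = 6i, so ⟨σ_y⟩ = 12/13.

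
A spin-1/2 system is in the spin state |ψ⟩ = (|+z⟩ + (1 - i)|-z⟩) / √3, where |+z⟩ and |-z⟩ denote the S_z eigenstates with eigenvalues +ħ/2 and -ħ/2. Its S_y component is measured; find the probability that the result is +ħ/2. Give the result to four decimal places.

0.1667

|+y⟩ = (|+z⟩ + i|-z⟩)/√2, so ⟨+y|ψ⟩ = (-i) / (√2·√3).
P = |-i|² / 6 = 1/6.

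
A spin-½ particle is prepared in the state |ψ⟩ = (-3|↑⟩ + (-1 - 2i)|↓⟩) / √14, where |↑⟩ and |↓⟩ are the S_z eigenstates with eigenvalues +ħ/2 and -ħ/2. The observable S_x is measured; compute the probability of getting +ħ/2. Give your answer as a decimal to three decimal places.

|+x⟩ = (|↑⟩ + |↓⟩)/√2, so ⟨+x|ψ⟩ = (-4 - 2i) / (√2·√14).
P = |-4 - 2i|² / 28 = 20/28.

0.714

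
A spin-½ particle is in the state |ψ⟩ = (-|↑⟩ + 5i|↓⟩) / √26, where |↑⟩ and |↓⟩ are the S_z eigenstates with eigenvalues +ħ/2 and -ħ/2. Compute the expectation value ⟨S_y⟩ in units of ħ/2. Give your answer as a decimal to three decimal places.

-0.385

⟨σ_y⟩ = 2 Im(a* b)/(|a|²+|b|²) with a = -1, b = 5i.
a* b = -5i, so ⟨σ_y⟩ = -10/26.
⟨S_y⟩ = (ħ/2)·⟨σ_y⟩.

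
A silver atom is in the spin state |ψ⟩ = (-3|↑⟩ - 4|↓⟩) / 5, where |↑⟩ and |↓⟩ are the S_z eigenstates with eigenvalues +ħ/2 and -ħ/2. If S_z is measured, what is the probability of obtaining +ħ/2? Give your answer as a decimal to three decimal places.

0.360

The +ħ/2 outcome corresponds to |↑⟩. Its amplitude in |ψ⟩ is -3/5.
P = |-3|² / 25 = 9/25.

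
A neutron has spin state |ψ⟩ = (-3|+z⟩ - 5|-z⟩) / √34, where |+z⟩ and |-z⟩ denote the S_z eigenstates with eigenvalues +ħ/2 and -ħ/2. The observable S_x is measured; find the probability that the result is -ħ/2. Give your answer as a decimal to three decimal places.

|-x⟩ = (|+z⟩ - |-z⟩)/√2, so ⟨-x|ψ⟩ = (2) / (√2·√34).
P = |2|² / 68 = 4/68.

0.059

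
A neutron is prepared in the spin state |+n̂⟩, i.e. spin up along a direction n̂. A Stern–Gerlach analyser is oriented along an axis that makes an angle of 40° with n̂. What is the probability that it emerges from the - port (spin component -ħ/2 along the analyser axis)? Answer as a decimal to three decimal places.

For spin-½, the probability of finding spin-up along an axis at angle θ to the initial spin direction is cos²(θ/2); spin-down is sin²(θ/2).
θ = 40°, so P = sin²(20°) ≈ 0.117.

0.117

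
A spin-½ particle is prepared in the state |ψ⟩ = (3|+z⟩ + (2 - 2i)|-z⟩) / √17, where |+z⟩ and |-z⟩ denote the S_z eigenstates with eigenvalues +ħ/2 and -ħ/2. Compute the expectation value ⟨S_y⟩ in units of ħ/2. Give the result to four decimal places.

-0.7059

⟨σ_y⟩ = 2 Im(a* b)/(|a|²+|b|²) with a = 3, b = (2 - 2i).
a* b = (6 - 6i), so ⟨σ_y⟩ = -12/17.
⟨S_y⟩ = (ħ/2)·⟨σ_y⟩.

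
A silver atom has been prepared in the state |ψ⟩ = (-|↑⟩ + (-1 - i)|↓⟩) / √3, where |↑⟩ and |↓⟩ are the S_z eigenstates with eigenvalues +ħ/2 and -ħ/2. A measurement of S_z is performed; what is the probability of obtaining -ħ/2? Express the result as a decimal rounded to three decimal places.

The -ħ/2 outcome corresponds to |↓⟩. Its amplitude in |ψ⟩ is (-1 - i)/√3.
P = |-1 - i|² / 3 = 2/3.

0.667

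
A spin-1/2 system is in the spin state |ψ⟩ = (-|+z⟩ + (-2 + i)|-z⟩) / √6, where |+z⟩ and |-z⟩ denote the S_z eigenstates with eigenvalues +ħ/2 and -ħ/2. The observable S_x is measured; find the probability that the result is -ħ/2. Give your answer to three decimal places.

0.167

|-x⟩ = (|+z⟩ - |-z⟩)/√2, so ⟨-x|ψ⟩ = (1 - i) / (√2·√6).
P = |1 - i|² / 12 = 2/12.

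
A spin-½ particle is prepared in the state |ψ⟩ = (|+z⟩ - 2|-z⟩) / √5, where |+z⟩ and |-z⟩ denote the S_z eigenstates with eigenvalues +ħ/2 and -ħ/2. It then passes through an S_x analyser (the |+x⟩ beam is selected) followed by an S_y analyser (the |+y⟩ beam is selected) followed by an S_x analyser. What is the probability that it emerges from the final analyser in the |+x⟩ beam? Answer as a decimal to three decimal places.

First analyser (S_x): P(|+x⟩) = |⟨+x|ψ⟩|² = 1/10.
After stage 1 the state is |+x⟩; P(|+y⟩) = |⟨+y|+x⟩|² = 1/2.
After stage 2 the state is |+y⟩; P(|+x⟩) = |⟨+x|+y⟩|² = 1/2.
Joint probability = 1/10 × 1/2 × 1/2 = 0.025.

0.025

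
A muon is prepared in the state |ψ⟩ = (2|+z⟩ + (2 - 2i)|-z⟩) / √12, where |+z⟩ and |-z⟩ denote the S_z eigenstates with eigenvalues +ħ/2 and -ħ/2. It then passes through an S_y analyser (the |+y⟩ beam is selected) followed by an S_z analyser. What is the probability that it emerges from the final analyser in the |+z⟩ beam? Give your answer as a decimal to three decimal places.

0.083

First analyser (S_y): P(|+y⟩) = |⟨+y|ψ⟩|² = 4/24.
After stage 1 the state is |+y⟩; P(|+z⟩) = |⟨+z|+y⟩|² = 1/2.
Joint probability = 4/24 × 1/2 = 0.083.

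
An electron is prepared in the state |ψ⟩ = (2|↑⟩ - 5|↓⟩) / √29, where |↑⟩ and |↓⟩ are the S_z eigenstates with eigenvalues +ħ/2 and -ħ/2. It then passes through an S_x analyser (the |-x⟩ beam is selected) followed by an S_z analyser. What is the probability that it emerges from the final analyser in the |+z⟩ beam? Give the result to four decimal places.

0.4224

First analyser (S_x): P(|-x⟩) = |⟨-x|ψ⟩|² = 49/58.
After stage 1 the state is |-x⟩; P(|+z⟩) = |⟨+z|-x⟩|² = 1/2.
Joint probability = 49/58 × 1/2 = 0.4224.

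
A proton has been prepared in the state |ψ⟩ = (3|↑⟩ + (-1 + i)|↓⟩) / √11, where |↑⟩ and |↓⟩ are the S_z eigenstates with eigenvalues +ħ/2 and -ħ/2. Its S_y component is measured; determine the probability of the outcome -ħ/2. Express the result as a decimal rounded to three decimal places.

0.227

|-y⟩ = (|↑⟩ - i|↓⟩)/√2, so ⟨-y|ψ⟩ = (2 - i) / (√2·√11).
P = |2 - i|² / 22 = 5/22.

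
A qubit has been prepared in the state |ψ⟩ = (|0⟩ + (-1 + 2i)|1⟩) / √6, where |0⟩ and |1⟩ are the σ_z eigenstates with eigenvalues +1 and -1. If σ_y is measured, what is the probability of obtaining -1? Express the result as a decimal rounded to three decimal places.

0.167

|-y⟩ = (|0⟩ - i|1⟩)/√2, so ⟨-y|ψ⟩ = (-1 - i) / (√2·√6).
P = |-1 - i|² / 12 = 2/12.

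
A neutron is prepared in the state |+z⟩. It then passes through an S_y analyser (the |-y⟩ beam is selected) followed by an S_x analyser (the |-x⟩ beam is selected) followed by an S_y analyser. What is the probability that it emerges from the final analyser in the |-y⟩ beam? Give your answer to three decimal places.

0.125

First analyser (S_y): from |+z⟩, P(|-y⟩) = 1/2.
After stage 1 the state is |-y⟩; P(|-x⟩) = |⟨-x|-y⟩|² = 1/2.
After stage 2 the state is |-x⟩; P(|-y⟩) = |⟨-y|-x⟩|² = 1/2.
Joint probability = 1/2 × 1/2 × 1/2 = 0.125.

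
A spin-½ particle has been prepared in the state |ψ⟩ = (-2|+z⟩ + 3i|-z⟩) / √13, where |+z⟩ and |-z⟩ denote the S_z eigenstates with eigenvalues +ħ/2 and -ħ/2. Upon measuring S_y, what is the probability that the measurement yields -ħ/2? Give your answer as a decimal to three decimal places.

0.962

|-y⟩ = (|+z⟩ - i|-z⟩)/√2, so ⟨-y|ψ⟩ = (-5) / (√2·√13).
P = |-5|² / 26 = 25/26.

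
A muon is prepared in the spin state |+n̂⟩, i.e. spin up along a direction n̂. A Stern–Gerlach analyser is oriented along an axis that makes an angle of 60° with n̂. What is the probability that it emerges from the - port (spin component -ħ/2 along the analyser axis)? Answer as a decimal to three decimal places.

0.250

For spin-½, the probability of finding spin-up along an axis at angle θ to the initial spin direction is cos²(θ/2); spin-down is sin²(θ/2).
θ = 60°, so P = sin²(30°) ≈ 0.250.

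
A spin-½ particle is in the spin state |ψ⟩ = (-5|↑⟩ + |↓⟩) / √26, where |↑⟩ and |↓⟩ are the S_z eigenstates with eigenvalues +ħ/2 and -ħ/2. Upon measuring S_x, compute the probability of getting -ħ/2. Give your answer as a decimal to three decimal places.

0.692

|-x⟩ = (|↑⟩ - |↓⟩)/√2, so ⟨-x|ψ⟩ = (-6) / (√2·√26).
P = |-6|² / 52 = 36/52.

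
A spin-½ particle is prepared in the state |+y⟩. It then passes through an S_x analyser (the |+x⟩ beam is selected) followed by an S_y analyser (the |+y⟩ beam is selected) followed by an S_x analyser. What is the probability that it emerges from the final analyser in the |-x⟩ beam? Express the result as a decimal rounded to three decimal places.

First analyser (S_x): from |+y⟩, P(|+x⟩) = 1/2.
After stage 1 the state is |+x⟩; P(|+y⟩) = |⟨+y|+x⟩|² = 1/2.
After stage 2 the state is |+y⟩; P(|-x⟩) = |⟨-x|+y⟩|² = 1/2.
Joint probability = 1/2 × 1/2 × 1/2 = 0.125.

0.125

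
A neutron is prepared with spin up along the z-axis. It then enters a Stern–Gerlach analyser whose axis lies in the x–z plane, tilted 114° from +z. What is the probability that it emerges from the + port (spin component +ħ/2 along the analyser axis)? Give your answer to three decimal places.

For spin-½, the probability of finding spin-up along an axis at angle θ to the initial spin direction is cos²(θ/2); spin-down is sin²(θ/2).
θ = 114°, so P = cos²(57°) ≈ 0.297.

0.297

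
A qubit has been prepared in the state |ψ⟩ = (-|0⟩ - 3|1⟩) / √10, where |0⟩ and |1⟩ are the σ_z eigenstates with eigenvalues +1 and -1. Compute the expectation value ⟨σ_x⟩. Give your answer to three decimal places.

0.600

⟨σ_x⟩ = 2 Re(a* b)/(|a|²+|b|²) with a = -1, b = -3.
a* b = 3, so ⟨σ_x⟩ = 6/10.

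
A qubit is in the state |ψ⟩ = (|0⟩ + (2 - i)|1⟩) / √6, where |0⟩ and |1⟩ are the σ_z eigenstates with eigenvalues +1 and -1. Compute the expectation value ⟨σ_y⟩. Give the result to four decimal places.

⟨σ_y⟩ = 2 Im(a* b)/(|a|²+|b|²) with a = 1, b = (2 - i).
a* b = (2 - i), so ⟨σ_y⟩ = -2/6.

-0.3333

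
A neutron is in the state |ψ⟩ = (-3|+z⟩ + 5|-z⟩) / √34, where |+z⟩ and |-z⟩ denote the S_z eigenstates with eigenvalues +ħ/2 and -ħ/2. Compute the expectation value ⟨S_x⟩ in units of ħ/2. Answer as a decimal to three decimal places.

-0.882

⟨σ_x⟩ = 2 Re(a* b)/(|a|²+|b|²) with a = -3, b = 5.
a* b = -15, so ⟨σ_x⟩ = -30/34.
⟨S_x⟩ = (ħ/2)·⟨σ_x⟩.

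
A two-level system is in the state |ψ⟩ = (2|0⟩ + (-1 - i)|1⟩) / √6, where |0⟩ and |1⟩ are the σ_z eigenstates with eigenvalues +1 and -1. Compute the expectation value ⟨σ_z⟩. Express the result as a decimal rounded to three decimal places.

⟨σ_z⟩ = |a|² - |b|² divided by |a|²+|b|², with a, b the |0⟩, |1⟩ amplitudes.
= (4 - 2)/6 = 2/6.

0.333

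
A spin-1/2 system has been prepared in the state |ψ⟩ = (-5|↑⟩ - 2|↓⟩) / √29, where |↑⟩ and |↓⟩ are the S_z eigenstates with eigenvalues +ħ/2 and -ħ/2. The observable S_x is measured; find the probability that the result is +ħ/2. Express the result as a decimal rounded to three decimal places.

0.845

|+x⟩ = (|↑⟩ + |↓⟩)/√2, so ⟨+x|ψ⟩ = (-7) / (√2·√29).
P = |-7|² / 58 = 49/58.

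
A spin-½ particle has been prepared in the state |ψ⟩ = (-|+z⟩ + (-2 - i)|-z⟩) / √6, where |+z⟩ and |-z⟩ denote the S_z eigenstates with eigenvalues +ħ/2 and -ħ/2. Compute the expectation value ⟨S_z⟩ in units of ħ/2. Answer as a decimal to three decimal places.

-0.667

⟨σ_z⟩ = |a|² - |b|² divided by |a|²+|b|², with a, b the |+z⟩, |-z⟩ amplitudes.
= (1 - 5)/6 = -4/6.
⟨S_z⟩ = (ħ/2)·⟨σ_z⟩.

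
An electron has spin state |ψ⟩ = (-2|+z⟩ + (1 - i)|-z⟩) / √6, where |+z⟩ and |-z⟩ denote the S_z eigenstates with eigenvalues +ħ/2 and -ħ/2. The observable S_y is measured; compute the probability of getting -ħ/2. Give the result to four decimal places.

0.1667

|-y⟩ = (|+z⟩ - i|-z⟩)/√2, so ⟨-y|ψ⟩ = (-1 + i) / (√2·√6).
P = |-1 + i|² / 12 = 2/12.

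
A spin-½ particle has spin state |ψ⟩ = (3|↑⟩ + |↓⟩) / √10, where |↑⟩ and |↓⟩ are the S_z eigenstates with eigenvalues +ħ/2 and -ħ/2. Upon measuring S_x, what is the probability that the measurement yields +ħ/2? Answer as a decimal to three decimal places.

0.800

|+x⟩ = (|↑⟩ + |↓⟩)/√2, so ⟨+x|ψ⟩ = (4) / (√2·√10).
P = |4|² / 20 = 16/20.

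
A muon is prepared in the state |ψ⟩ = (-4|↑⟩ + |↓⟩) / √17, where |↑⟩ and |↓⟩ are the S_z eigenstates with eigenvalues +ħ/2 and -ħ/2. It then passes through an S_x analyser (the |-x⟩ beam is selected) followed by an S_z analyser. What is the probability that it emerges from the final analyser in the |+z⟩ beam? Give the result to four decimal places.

0.3676

First analyser (S_x): P(|-x⟩) = |⟨-x|ψ⟩|² = 25/34.
After stage 1 the state is |-x⟩; P(|+z⟩) = |⟨+z|-x⟩|² = 1/2.
Joint probability = 25/34 × 1/2 = 0.3676.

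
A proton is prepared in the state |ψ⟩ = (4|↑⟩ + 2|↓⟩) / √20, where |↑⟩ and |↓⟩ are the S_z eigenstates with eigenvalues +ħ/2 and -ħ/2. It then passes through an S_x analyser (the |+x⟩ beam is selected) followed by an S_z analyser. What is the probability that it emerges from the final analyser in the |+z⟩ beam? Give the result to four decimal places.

First analyser (S_x): P(|+x⟩) = |⟨+x|ψ⟩|² = 36/40.
After stage 1 the state is |+x⟩; P(|+z⟩) = |⟨+z|+x⟩|² = 1/2.
Joint probability = 36/40 × 1/2 = 0.4500.

0.4500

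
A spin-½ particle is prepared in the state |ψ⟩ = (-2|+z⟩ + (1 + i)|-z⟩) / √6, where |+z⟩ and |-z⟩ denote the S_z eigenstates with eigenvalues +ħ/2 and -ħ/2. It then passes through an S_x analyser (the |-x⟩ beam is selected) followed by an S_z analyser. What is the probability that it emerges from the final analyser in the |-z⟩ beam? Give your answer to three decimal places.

0.417

First analyser (S_x): P(|-x⟩) = |⟨-x|ψ⟩|² = 10/12.
After stage 1 the state is |-x⟩; P(|-z⟩) = |⟨-z|-x⟩|² = 1/2.
Joint probability = 10/12 × 1/2 = 0.417.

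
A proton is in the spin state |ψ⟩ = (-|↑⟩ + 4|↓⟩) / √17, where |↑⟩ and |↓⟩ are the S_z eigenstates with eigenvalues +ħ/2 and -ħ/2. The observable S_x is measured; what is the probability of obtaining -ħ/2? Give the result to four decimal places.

0.7353

|-x⟩ = (|↑⟩ - |↓⟩)/√2, so ⟨-x|ψ⟩ = (-5) / (√2·√17).
P = |-5|² / 34 = 25/34.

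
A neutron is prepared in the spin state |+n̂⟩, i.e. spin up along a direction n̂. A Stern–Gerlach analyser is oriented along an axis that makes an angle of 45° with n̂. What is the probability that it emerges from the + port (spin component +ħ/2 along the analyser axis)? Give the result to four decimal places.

0.8536

For spin-½, the probability of finding spin-up along an axis at angle θ to the initial spin direction is cos²(θ/2); spin-down is sin²(θ/2).
θ = 45°, so P = cos²(22.5°) ≈ 0.8536.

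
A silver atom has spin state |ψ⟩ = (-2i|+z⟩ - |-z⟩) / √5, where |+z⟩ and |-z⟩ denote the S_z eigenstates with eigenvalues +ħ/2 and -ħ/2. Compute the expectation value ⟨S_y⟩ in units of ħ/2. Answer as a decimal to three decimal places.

⟨σ_y⟩ = 2 Im(a* b)/(|a|²+|b|²) with a = -2i, b = -1.
a* b = -2i, so ⟨σ_y⟩ = -4/5.
⟨S_y⟩ = (ħ/2)·⟨σ_y⟩.

-0.800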